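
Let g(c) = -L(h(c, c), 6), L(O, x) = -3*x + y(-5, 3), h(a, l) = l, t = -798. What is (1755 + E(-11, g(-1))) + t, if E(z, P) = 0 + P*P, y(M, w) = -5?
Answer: 1486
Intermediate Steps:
L(O, x) = -5 - 3*x (L(O, x) = -3*x - 5 = -5 - 3*x)
g(c) = 23 (g(c) = -(-5 - 3*6) = -(-5 - 18) = -1*(-23) = 23)
E(z, P) = P**2 (E(z, P) = 0 + P**2 = P**2)
(1755 + E(-11, g(-1))) + t = (1755 + 23**2) - 798 = (1755 + 529) - 798 = 2284 - 798 = 1486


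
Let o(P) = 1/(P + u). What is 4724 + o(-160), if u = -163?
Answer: 1525851/323 ≈ 4724.0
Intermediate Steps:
o(P) = 1/(-163 + P) (o(P) = 1/(P - 163) = 1/(-163 + P))
4724 + o(-160) = 4724 + 1/(-163 - 160) = 4724 + 1/(-323) = 4724 - 1/323 = 1525851/323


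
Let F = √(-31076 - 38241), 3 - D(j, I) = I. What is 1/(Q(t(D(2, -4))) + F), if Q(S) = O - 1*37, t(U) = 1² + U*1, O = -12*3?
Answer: -73/74646 - I*√69317/74646 ≈ -0.00097795 - 0.0035271*I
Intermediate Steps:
O = -36
D(j, I) = 3 - I
t(U) = 1 + U
Q(S) = -73 (Q(S) = -36 - 1*37 = -36 - 37 = -73)
F = I*√69317 (F = √(-69317) = I*√69317 ≈ 263.28*I)
1/(Q(t(D(2, -4))) + F) = 1/(-73 + I*√69317)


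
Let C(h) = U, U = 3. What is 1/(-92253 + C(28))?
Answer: -1/92250 ≈ -1.0840e-5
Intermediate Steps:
C(h) = 3
1/(-92253 + C(28)) = 1/(-92253 + 3) = 1/(-92250) = -1/92250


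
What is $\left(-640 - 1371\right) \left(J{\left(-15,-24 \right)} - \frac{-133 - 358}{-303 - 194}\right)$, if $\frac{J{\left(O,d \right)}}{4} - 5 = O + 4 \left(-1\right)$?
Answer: $\frac{56957553}{497} \approx 1.146 \cdot 10^{5}$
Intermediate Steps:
$J{\left(O,d \right)} = 4 + 4 O$ ($J{\left(O,d \right)} = 20 + 4 \left(O + 4 \left(-1\right)\right) = 20 + 4 \left(O - 4\right) = 20 + 4 \left(-4 + O\right) = 20 + \left(-16 + 4 O\right) = 4 + 4 O$)
$\left(-640 - 1371\right) \left(J{\left(-15,-24 \right)} - \frac{-133 - 358}{-303 - 194}\right) = \left(-640 - 1371\right) \left(\left(4 + 4 \left(-15\right)\right) - \frac{-133 - 358}{-303 - 194}\right) = - 2011 \left(\left(4 - 60\right) - - \frac{491}{-497}\right) = - 2011 \left(-56 - \left(-491\right) \left(- \frac{1}{497}\right)\right) = - 2011 \left(-56 - \frac{491}{497}\right) = \left(-2011\right) \left(- \frac{28323}{497}\right) = \frac{56957553}{497}$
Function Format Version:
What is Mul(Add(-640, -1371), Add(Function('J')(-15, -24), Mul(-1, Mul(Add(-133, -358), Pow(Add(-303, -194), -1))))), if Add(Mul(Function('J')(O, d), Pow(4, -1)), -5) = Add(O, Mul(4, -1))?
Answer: Rational(56957553, 497) ≈ 1.1460e+5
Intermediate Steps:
Function('J')(O, d) = Add(4, Mul(4, O)) (Function('J')(O, d) = Add(20, Mul(4, Add(O, Mul(4, -1)))) = Add(20, Mul(4, Add(O, -4))) = Add(20, Mul(4, Add(-4, O))) = Add(20, Add(-16, Mul(4, O))) = Add(4, Mul(4, O)))
Mul(Add(-640, -1371), Add(Function('J')(-15, -24), Mul(-1, Mul(Add(-133, -358), Pow(Add(-303, -194), -1))))) = Mul(Add(-640, -1371), Add(Add(4, Mul(4, -15)), Mul(-1, Mul(Add(-133, -358), Pow(Add(-303, -194), -1))))) = Mul(-2011, Add(Add(4, -60), Mul(-1, Mul(-491, Pow(-497, -1))))) = Mul(-2011, Add(-56, Mul(-1, Mul(-491, Rational(-1, 497))))) = Mul(-2011, Add(-56, Mul(-1, Rational(491, 497)))) = Mul(-2011, Add(-56, Rational(-491, 497))) = Mul(-2011, Rational(-28323, 497)) = Rational(56957553, 497)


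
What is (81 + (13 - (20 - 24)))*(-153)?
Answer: -14994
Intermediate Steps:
(81 + (13 - (20 - 24)))*(-153) = (81 + (13 - 1*(-4)))*(-153) = (81 + (13 + 4))*(-153) = (81 + 17)*(-153) = 98*(-153) = -14994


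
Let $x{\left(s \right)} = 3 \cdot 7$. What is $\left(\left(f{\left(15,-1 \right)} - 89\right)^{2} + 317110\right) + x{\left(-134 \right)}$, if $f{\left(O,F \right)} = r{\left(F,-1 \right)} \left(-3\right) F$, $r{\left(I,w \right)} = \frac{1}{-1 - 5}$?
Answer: $\frac{1300565}{4} \approx 3.2514 \cdot 10^{5}$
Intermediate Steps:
$r{\left(I,w \right)} = - \frac{1}{6}$ ($r{\left(I,w \right)} = \frac{1}{-6} = - \frac{1}{6}$)
$x{\left(s \right)} = 21$
$f{\left(O,F \right)} = \frac{F}{2}$ ($f{\left(O,F \right)} = \left(- \frac{1}{6}\right) \left(-3\right) F = \frac{F}{2}$)
$\left(\left(f{\left(15,-1 \right)} - 89\right)^{2} + 317110\right) + x{\left(-134 \right)} = \left(\left(\frac{1}{2} \left(-1\right) - 89\right)^{2} + 317110\right) + 21 = \left(\left(- \frac{1}{2} - 89\right)^{2} + 317110\right) + 21 = \left(\left(- \frac{179}{2}\right)^{2} + 317110\right) + 21 = \left(\frac{32041}{4} + 317110\right) + 21 = \frac{1300481}{4} + 21 = \frac{1300565}{4}$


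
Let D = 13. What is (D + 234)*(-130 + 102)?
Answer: -6916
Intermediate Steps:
(D + 234)*(-130 + 102) = (13 + 234)*(-130 + 102) = 247*(-28) = -6916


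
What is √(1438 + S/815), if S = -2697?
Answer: √952957495/815 ≈ 37.877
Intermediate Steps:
√(1438 + S/815) = √(1438 - 2697/815) = √(1169273/815) = √952957495/815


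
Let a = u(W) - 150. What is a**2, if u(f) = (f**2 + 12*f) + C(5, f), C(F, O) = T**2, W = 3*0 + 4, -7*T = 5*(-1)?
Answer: 17547721/2401 ≈ 7308.5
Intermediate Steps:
T = 5/7 (T = -5*(-1)/7 = -1/7*(-5) = 5/7 ≈ 0.71429)
W = 4 (W = 0 + 4 = 4)
C(F, O) = 25/49 (C(F, O) = (5/7)**2 = 25/49)
u(f) = 25/49 + f**2 + 12*f (u(f) = (f**2 + 12*f) + 25/49 = 25/49 + f**2 + 12*f)
a = -4189/49 (a = (25/49 + 4**2 + 12*4) - 150 = (25/49 + 16 + 48) - 150 = 3161/49 - 150 = -4189/49 ≈ -85.490)
a**2 = (-4189/49)**2 = 17547721/2401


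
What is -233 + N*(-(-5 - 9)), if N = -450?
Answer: -6533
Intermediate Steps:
-233 + N*(-(-5 - 9)) = -233 - (-450)*(-5 - 9) = -233 - (-450)*(-14) = -233 - 450*14 = -233 - 6300 = -6533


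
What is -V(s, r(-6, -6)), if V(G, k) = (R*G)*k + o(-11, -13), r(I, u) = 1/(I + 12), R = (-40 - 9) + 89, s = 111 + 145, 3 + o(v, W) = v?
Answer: -5078/3 ≈ -1692.7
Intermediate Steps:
o(v, W) = -3 + v
s = 256
R = 40 (R = -49 + 89 = 40)
r(I, u) = 1/(12 + I)
V(G, k) = -14 + 40*G*k (V(G, k) = (40*G)*k + (-3 - 11) = 40*G*k - 14 = -14 + 40*G*k)
-V(s, r(-6, -6)) = -(-14 + 40*256/(12 - 6)) = -(-14 + 40*256/6) = -(-14 + 40*256*(1/6)) = -(-14 + 5120/3) = -1*5078/3 = -5078/3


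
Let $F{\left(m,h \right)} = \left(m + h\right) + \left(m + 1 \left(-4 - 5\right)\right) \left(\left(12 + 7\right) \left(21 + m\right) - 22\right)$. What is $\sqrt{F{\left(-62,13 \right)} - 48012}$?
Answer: $\sqrt{8810} \approx 93.862$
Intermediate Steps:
$F{\left(m,h \right)} = h + m + \left(-9 + m\right) \left(377 + 19 m\right)$ ($F{\left(m,h \right)} = \left(h + m\right) + \left(m + 1 \left(-9\right)\right) \left(19 \left(21 + m\right) - 22\right) = \left(h + m\right) + \left(m - 9\right) \left(\left(399 + 19 m\right) - 22\right) = \left(h + m\right) + \left(-9 + m\right) \left(377 + 19 m\right) = h + m + \left(-9 + m\right) \left(377 + 19 m\right)$)
$\sqrt{F{\left(-62,13 \right)} - 48012} = \sqrt{\left(-3393 + 13 + 19 \left(-62\right)^{2} + 207 \left(-62\right)\right) - 48012} = \sqrt{\left(-3393 + 13 + 19 \cdot 3844 - 12834\right) - 48012} = \sqrt{\left(-3393 + 13 + 73036 - 12834\right) - 48012} = \sqrt{56822 - 48012} = \sqrt{8810}$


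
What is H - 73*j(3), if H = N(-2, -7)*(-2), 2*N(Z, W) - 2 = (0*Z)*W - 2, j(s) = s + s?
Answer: -438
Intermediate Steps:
j(s) = 2*s
N(Z, W) = 0 (N(Z, W) = 1 + ((0*Z)*W - 2)/2 = 1 + (0*W - 2)/2 = 1 + (0 - 2)/2 = 1 + (½)*(-2) = 1 - 1 = 0)
H = 0 (H = 0*(-2) = 0)
H - 73*j(3) = 0 - 146*3 = 0 - 73*6 = 0 - 438 = -438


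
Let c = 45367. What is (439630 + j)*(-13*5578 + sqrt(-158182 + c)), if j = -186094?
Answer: -18384909504 + 760608*I*sqrt(12535) ≈ -1.8385e+10 + 8.5158e+7*I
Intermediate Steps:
(439630 + j)*(-13*5578 + sqrt(-158182 + c)) = (439630 - 186094)*(-13*5578 + sqrt(-158182 + 45367)) = 253536*(-72514 + sqrt(-112815)) = 253536*(-72514 + 3*I*sqrt(12535)) = -18384909504 + 760608*I*sqrt(12535)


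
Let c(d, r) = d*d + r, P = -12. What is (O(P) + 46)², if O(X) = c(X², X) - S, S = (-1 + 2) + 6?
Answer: 431102169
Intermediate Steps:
c(d, r) = r + d² (c(d, r) = d² + r = r + d²)
S = 7 (S = 1 + 6 = 7)
O(X) = -7 + X + X⁴ (O(X) = (X + (X²)²) - 1*7 = (X + X⁴) - 7 = -7 + X + X⁴)
(O(P) + 46)² = ((-7 - 12 + (-12)⁴) + 46)² = ((-7 - 12 + 20736) + 46)² = (20717 + 46)² = 20763² = 431102169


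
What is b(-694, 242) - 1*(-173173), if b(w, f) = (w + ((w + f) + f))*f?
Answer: -45595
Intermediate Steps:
b(w, f) = f*(2*f + 2*w) (b(w, f) = (w + ((f + w) + f))*f = (w + (w + 2*f))*f = (2*f + 2*w)*f = f*(2*f + 2*w))
b(-694, 242) - 1*(-173173) = 2*242*(242 - 694) - 1*(-173173) = 2*242*(-452) + 173173 = -218768 + 173173 = -45595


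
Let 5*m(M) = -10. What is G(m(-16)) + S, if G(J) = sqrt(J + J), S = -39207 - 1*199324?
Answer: -238531 + 2*I ≈ -2.3853e+5 + 2.0*I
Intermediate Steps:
m(M) = -2 (m(M) = (1/5)*(-10) = -2)
S = -238531 (S = -39207 - 199324 = -238531)
G(J) = sqrt(2)*sqrt(J) (G(J) = sqrt(2*J) = sqrt(2)*sqrt(J))
G(m(-16)) + S = sqrt(2)*sqrt(-2) - 238531 = sqrt(2)*(I*sqrt(2)) - 238531 = 2*I - 238531 = -238531 + 2*I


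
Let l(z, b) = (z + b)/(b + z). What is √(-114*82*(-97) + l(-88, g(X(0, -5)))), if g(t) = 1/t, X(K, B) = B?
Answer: √906757 ≈ 952.24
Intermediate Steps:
l(z, b) = 1 (l(z, b) = (b + z)/(b + z) = 1)
√(-114*82*(-97) + l(-88, g(X(0, -5)))) = √(-114*82*(-97) + 1) = √(-9348*(-97) + 1) = √(906756 + 1) = √906757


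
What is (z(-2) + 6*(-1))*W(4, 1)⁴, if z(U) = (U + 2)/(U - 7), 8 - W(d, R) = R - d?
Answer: -87846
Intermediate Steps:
W(d, R) = 8 + d - R (W(d, R) = 8 - (R - d) = 8 + (d - R) = 8 + d - R)
z(U) = (2 + U)/(-7 + U)
(z(-2) + 6*(-1))*W(4, 1)⁴ = ((2 - 2)/(-7 - 2) + 6*(-1))*(8 + 4 - 1*1)⁴ = (0/(-9) - 6)*(8 + 4 - 1)⁴ = (-⅑*0 - 6)*11⁴ = (0 - 6)*14641 = -6*14641 = -87846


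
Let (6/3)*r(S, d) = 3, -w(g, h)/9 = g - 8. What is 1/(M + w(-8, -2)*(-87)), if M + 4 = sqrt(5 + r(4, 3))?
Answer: -1928/24161695 - sqrt(26)/314102035 ≈ -7.9812e-5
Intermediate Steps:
w(g, h) = 72 - 9*g (w(g, h) = -9*(g - 8) = -9*(-8 + g) = 72 - 9*g)
r(S, d) = 3/2 (r(S, d) = (1/2)*3 = 3/2)
M = -4 + sqrt(26)/2 (M = -4 + sqrt(5 + 3/2) = -4 + sqrt(13/2) = -4 + sqrt(26)/2 ≈ -1.4505)
1/(M + w(-8, -2)*(-87)) = 1/((-4 + sqrt(26)/2) + (72 - 9*(-8))*(-87)) = 1/((-4 + sqrt(26)/2) + (72 + 72)*(-87)) = 1/((-4 + sqrt(26)/2) + 144*(-87)) = 1/((-4 + sqrt(26)/2) - 12528) = 1/(-12532 + sqrt(26)/2)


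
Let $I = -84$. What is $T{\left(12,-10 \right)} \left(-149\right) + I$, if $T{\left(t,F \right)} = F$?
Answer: $1406$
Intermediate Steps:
$T{\left(12,-10 \right)} \left(-149\right) + I = \left(-10\right) \left(-149\right) - 84 = 1490 - 84 = 1406$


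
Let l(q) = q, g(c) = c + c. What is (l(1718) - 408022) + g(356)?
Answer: -405592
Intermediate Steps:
g(c) = 2*c
(l(1718) - 408022) + g(356) = (1718 - 408022) + 2*356 = -406304 + 712 = -405592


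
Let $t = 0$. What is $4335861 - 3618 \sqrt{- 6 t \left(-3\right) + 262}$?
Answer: $4335861 - 3618 \sqrt{262} \approx 4.2773 \cdot 10^{6}$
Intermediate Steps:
$4335861 - 3618 \sqrt{- 6 t \left(-3\right) + 262} = 4335861 - 3618 \sqrt{\left(-6\right) 0 \left(-3\right) + 262} = 4335861 - 3618 \sqrt{0 \left(-3\right) + 262} = 4335861 - 3618 \sqrt{0 + 262} = 4335861 - 3618 \sqrt{262}$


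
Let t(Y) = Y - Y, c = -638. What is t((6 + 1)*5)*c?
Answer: 0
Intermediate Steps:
t(Y) = 0
t((6 + 1)*5)*c = 0*(-638) = 0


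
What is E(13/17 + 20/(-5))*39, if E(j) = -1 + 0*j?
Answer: -39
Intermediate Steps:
E(j) = -1 (E(j) = -1 + 0 = -1)
E(13/17 + 20/(-5))*39 = -1*39 = -39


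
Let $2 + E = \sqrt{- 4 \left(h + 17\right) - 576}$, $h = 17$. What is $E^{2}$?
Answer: $4 \left(1 - i \sqrt{178}\right)^{2} \approx -708.0 - 106.73 i$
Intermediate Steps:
$E = -2 + 2 i \sqrt{178}$ ($E = -2 + \sqrt{- 4 \left(17 + 17\right) - 576} = -2 + \sqrt{\left(-4\right) 34 - 576} = -2 + \sqrt{-136 - 576} = -2 + \sqrt{-712} = -2 + 2 i \sqrt{178} \approx -2.0 + 26.683 i$)
$E^{2} = \left(-2 + 2 i \sqrt{178}\right)^{2}$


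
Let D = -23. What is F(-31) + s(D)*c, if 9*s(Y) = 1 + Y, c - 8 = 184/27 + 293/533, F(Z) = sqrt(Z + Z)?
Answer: -4864442/129519 + I*sqrt(62) ≈ -37.558 + 7.874*I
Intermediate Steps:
F(Z) = sqrt(2)*sqrt(Z) (F(Z) = sqrt(2*Z) = sqrt(2)*sqrt(Z))
c = 221111/14391 (c = 8 + (184/27 + 293/533) = 8 + 105983/14391 = 221111/14391 ≈ 15.365)
s(Y) = 1/9 + Y/9 (s(Y) = (1 + Y)/9 = 1/9 + Y/9)
F(-31) + s(D)*c = sqrt(2)*sqrt(-31) + (1/9 + (1/9)*(-23))*(221111/14391) = sqrt(2)*(I*sqrt(31)) + (1/9 - 23/9)*(221111/14391) = I*sqrt(62) - 22/9*221111/14391 = I*sqrt(62) - 4864442/129519 = -4864442/129519 + I*sqrt(62)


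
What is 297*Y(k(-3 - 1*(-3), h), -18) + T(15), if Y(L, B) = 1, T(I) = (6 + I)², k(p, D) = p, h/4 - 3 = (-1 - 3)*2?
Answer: 738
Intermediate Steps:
h = -20 (h = 12 + 4*((-1 - 3)*2) = 12 + 4*(-4*2) = 12 + 4*(-8) = 12 - 32 = -20)
297*Y(k(-3 - 1*(-3), h), -18) + T(15) = 297*1 + (6 + 15)² = 297 + 21² = 297 + 441 = 738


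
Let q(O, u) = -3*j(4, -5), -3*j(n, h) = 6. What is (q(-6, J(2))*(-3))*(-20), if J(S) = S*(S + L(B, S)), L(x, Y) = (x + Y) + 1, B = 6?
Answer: 360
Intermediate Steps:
j(n, h) = -2 (j(n, h) = -⅓*6 = -2)
L(x, Y) = 1 + Y + x (L(x, Y) = (Y + x) + 1 = 1 + Y + x)
J(S) = S*(7 + 2*S) (J(S) = S*(S + (1 + S + 6)) = S*(S + (7 + S)) = S*(7 + 2*S))
q(O, u) = 6 (q(O, u) = -3*(-2) = 6)
(q(-6, J(2))*(-3))*(-20) = (6*(-3))*(-20) = -18*(-20) = 360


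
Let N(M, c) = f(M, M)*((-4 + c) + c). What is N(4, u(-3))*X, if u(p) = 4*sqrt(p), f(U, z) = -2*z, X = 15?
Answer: 480 - 960*I*sqrt(3) ≈ 480.0 - 1662.8*I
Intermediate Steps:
N(M, c) = -2*M*(-4 + 2*c) (N(M, c) = (-2*M)*((-4 + c) + c) = (-2*M)*(-4 + 2*c) = -2*M*(-4 + 2*c))
N(4, u(-3))*X = (4*4*(2 - 4*sqrt(-3)))*15 = (4*4*(2 - 4*I*sqrt(3)))*15 = (32 - 64*I*sqrt(3))*15 = 480 - 960*I*sqrt(3)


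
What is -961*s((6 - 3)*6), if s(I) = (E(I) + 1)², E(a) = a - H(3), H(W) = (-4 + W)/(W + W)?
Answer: -12709225/36 ≈ -3.5303e+5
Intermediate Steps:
H(W) = (-4 + W)/(2*W) (H(W) = (-4 + W)/((2*W)) = (-4 + W)*(1/(2*W)) = (-4 + W)/(2*W))
E(a) = ⅙ + a (E(a) = a - (-4 + 3)/(2*3) = a - (-1)/(2*3) = a - 1*(-⅙) = a + ⅙ = ⅙ + a)
s(I) = (7/6 + I)² (s(I) = ((⅙ + I) + 1)² = (7/6 + I)²)
-961*s((6 - 3)*6) = -961*(7 + 6*((6 - 3)*6))²/36 = -961*(7 + 6*(3*6))²/36 = -961*(7 + 6*18)²/36 = -961*(7 + 108)²/36 = -961*115²/36 = -961*13225/36 = -12709225/36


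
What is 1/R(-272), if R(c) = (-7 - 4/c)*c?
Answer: 1/1900 ≈ 0.00052632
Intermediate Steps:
R(c) = c*(-7 - 4/c)
1/R(-272) = 1/(-4 - 7*(-272)) = 1/(-4 + 1904) = 1/1900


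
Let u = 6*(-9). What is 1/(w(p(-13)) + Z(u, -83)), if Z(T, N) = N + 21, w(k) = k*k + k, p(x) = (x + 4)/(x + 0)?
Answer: -169/10280 ≈ -0.016440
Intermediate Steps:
u = -54
p(x) = (4 + x)/x
w(k) = k + k**2 (w(k) = k**2 + k = k + k**2)
Z(T, N) = 21 + N
1/(w(p(-13)) + Z(u, -83)) = 1/(((4 - 13)/(-13))*(1 + (4 - 13)/(-13)) + (21 - 83)) = 1/((-1/13*(-9))*(1 - 1/13*(-9)) - 62) = 1/(9*(1 + 9/13)/13 - 62) = 1/((9/13)*(22/13) - 62) = 1/(198/169 - 62) = 1/(-10280/169) = -169/10280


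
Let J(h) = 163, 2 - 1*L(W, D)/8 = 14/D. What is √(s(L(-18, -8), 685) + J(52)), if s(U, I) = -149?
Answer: √14 ≈ 3.7417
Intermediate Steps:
L(W, D) = 16 - 112/D
√(s(L(-18, -8), 685) + J(52)) = √(-149 + 163) = √14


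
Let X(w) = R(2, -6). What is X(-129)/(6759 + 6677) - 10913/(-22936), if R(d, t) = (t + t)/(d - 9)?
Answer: 256666177/539294168 ≈ 0.47593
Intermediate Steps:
R(d, t) = 2*t/(-9 + d) (R(d, t) = (2*t)/(-9 + d) = 2*t/(-9 + d))
X(w) = 12/7 (X(w) = 2*(-6)/(-9 + 2) = 2*(-6)/(-7) = 2*(-6)*(-⅐) = 12/7)
X(-129)/(6759 + 6677) - 10913/(-22936) = 12/(7*(6759 + 6677)) - 10913/(-22936) = (12/7)/13436 - 10913*(-1/22936) = (12/7)*(1/13436) + 10913/22936 = 3/23513 + 10913/22936 = 256666177/539294168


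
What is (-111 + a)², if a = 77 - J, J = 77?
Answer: 12321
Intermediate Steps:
a = 0 (a = 77 - 1*77 = 77 - 77 = 0)
(-111 + a)² = (-111 + 0)² = (-111)² = 12321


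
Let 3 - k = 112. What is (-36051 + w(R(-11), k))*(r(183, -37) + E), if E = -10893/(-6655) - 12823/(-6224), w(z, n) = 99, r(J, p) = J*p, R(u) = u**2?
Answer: 629848840371681/2588795 ≈ 2.4330e+8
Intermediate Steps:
k = -109 (k = 3 - 1*112 = 3 - 112 = -109)
E = 153135097/41420720 (E = -10893*(-1/6655) - 12823*(-1/6224) = 10893/6655 + 12823/6224 = 153135097/41420720 ≈ 3.6971)
(-36051 + w(R(-11), k))*(r(183, -37) + E) = (-36051 + 99)*(183*(-37) + 153135097/41420720) = -35952*(-6771 + 153135097/41420720) = -35952*(-280306560023/41420720) = 629848840371681/2588795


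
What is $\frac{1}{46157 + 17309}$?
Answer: $\frac{1}{63466} \approx 1.5756 \cdot 10^{-5}$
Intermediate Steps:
$\frac{1}{46157 + 17309} = \frac{1}{63466}$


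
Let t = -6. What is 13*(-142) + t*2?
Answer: -1858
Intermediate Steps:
13*(-142) + t*2 = 13*(-142) - 6*2 = -1846 - 12 = -1858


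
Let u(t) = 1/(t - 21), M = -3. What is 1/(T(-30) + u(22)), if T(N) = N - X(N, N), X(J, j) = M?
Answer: -1/26 ≈ -0.038462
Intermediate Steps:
X(J, j) = -3
T(N) = 3 + N (T(N) = N - 1*(-3) = N + 3 = 3 + N)
u(t) = 1/(-21 + t)
1/(T(-30) + u(22)) = 1/((3 - 30) + 1/(-21 + 22)) = 1/(-27 + 1/1) = 1/(-27 + 1) = 1/(-26) = -1/26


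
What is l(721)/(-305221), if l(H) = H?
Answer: -103/43603 ≈ -0.0023622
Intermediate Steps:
l(721)/(-305221) = 721/(-305221) = 721*(-1/305221) = -103/43603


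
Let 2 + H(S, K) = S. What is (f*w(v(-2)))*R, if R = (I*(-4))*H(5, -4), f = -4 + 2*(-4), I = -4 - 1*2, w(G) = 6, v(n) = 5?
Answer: -5184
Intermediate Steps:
H(S, K) = -2 + S
I = -6 (I = -4 - 2 = -6)
f = -12 (f = -4 - 8 = -12)
R = 72 (R = (-6*(-4))*(-2 + 5) = 24*3 = 72)
(f*w(v(-2)))*R = -12*6*72 = -72*72 = -5184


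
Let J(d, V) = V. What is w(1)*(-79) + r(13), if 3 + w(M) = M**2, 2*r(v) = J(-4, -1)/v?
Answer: 4107/26 ≈ 157.96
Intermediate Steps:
r(v) = -1/(2*v) (r(v) = (-1/v)/2 = -1/(2*v))
w(M) = -3 + M**2
w(1)*(-79) + r(13) = (-3 + 1**2)*(-79) - 1/2/13 = (-3 + 1)*(-79) - 1/2*1/13 = -2*(-79) - 1/26 = 158 - 1/26 = 4107/26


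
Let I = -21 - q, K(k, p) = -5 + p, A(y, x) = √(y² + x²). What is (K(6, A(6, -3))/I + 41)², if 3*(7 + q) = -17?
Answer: 216401/125 - 3744*√5/125 ≈ 1664.2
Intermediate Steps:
q = -38/3 (q = -7 + (⅓)*(-17) = -7 - 17/3 = -38/3 ≈ -12.667)
A(y, x) = √(x² + y²)
I = -25/3 (I = -21 - 1*(-38/3) = -21 + 38/3 = -25/3 ≈ -8.3333)
(K(6, A(6, -3))/I + 41)² = ((-5 + √((-3)² + 6²))/(-25/3) + 41)² = ((-5 + √(9 + 36))*(-3/25) + 41)² = ((-5 + √45)*(-3/25) + 41)² = ((-5 + 3*√5)*(-3/25) + 41)² = ((⅗ - 9*√5/25) + 41)² = (208/5 - 9*√5/25)²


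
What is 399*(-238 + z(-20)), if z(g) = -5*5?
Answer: -104937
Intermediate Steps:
z(g) = -25
399*(-238 + z(-20)) = 399*(-238 - 25) = 399*(-263) = -104937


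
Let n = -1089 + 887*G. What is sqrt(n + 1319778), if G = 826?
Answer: sqrt(2051351) ≈ 1432.3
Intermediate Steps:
n = 731573 (n = -1089 + 887*826 = -1089 + 732662 = 731573)
sqrt(n + 1319778) = sqrt(731573 + 1319778) = sqrt(2051351)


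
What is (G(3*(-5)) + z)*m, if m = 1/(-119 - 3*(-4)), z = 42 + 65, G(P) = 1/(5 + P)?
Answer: -1069/1070 ≈ -0.99907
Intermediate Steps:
z = 107
m = -1/107 (m = 1/(-119 + 12) = 1/(-107) = -1/107 ≈ -0.0093458)
(G(3*(-5)) + z)*m = (1/(5 + 3*(-5)) + 107)*(-1/107) = (1/(5 - 15) + 107)*(-1/107) = (1/(-10) + 107)*(-1/107) = (-1/10 + 107)*(-1/107) = (1069/10)*(-1/107) = -1069/1070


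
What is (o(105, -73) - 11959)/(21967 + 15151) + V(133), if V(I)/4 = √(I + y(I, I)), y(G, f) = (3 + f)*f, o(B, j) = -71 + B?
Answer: -11925/37118 + 4*√18221 ≈ 539.62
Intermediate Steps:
y(G, f) = f*(3 + f)
V(I) = 4*√(I + I*(3 + I))
(o(105, -73) - 11959)/(21967 + 15151) + V(133) = ((-71 + 105) - 11959)/(21967 + 15151) + 4*√(133*(4 + 133)) = (34 - 11959)/37118 + 4*√(133*137) = -11925*1/37118 + 4*√18221 = -11925/37118 + 4*√18221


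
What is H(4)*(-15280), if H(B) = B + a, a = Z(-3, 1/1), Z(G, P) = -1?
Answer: -45840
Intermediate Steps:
a = -1
H(B) = -1 + B (H(B) = B - 1 = -1 + B)
H(4)*(-15280) = (-1 + 4)*(-15280) = 3*(-15280) = -45840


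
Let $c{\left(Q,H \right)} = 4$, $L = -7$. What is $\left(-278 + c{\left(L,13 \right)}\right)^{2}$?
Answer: $75076$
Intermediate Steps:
$\left(-278 + c{\left(L,13 \right)}\right)^{2} = \left(-278 + 4\right)^{2} = \left(-274\right)^{2} = 75076$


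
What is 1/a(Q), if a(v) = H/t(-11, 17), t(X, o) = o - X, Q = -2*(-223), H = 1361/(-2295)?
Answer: -64260/1361 ≈ -47.215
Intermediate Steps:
H = -1361/2295 (H = 1361*(-1/2295) = -1361/2295 ≈ -0.59303)
Q = 446
a(v) = -1361/64260 (a(v) = -1361/(2295*(17 - 1*(-11))) = -1361/(2295*(17 + 11)) = -1361/2295/28 = -1361/2295*1/28 = -1361/64260)
1/a(Q) = 1/(-1361/64260) = -64260/1361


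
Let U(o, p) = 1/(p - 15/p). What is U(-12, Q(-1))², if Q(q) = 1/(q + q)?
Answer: 4/3481 ≈ 0.0011491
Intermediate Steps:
Q(q) = 1/(2*q)
U(-12, Q(-1))² = (((½)/(-1))/(-15 + ((½)/(-1))²))² = (((½)*(-1))/(-15 + ((½)*(-1))²))² = (-1/(2*(-15 + (-½)²)))² = (-1/(2*(-15 + ¼)))² = (-1/(2*(-59/4)))² = (-½*(-4/59))² = (2/59)² = 4/3481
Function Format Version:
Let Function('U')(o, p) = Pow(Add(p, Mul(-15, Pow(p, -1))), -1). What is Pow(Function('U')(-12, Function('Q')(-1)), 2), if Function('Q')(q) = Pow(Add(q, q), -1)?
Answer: Rational(4, 3481) ≈ 0.0011491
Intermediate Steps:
Function('Q')(q) = Mul(Rational(1, 2), Pow(q, -1)) (Function('Q')(q) = Pow(Mul(2, q), -1) = Mul(Rational(1, 2), Pow(q, -1)))
Pow(Function('U')(-12, Function('Q')(-1)), 2) = Pow(Mul(Mul(Rational(1, 2), Pow(-1, -1)), Pow(Add(-15, Pow(Mul(Rational(1, 2), Pow(-1, -1)), 2)), -1)), 2) = Pow(Mul(Mul(Rational(1, 2), -1), Pow(Add(-15, Pow(Mul(Rational(1, 2), -1), 2)), -1)), 2) = Pow(Mul(Rational(-1, 2), Pow(Add(-15, Pow(Rational(-1, 2), 2)), -1)), 2) = Pow(Mul(Rational(-1, 2), Pow(Add(-15, Rational(1, 4)), -1)), 2) = Pow(Mul(Rational(-1, 2), Pow(Rational(-59, 4), -1)), 2) = Pow(Mul(Rational(-1, 2), Rational(-4, 59)), 2) = Pow(Rational(2, 59), 2) = Rational(4, 3481)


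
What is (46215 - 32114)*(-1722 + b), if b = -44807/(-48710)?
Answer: -1182140597113/48710 ≈ -2.4269e+7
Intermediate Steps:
b = 44807/48710 (b = -44807*(-1/48710) = 44807/48710 ≈ 0.91987)
(46215 - 32114)*(-1722 + b) = (46215 - 32114)*(-1722 + 44807/48710) = 14101*(-83833813/48710) = -1182140597113/48710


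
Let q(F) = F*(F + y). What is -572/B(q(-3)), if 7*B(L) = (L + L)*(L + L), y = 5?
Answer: -1001/36 ≈ -27.806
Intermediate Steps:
q(F) = F*(5 + F) (q(F) = F*(F + 5) = F*(5 + F))
B(L) = 4*L²/7 (B(L) = ((L + L)*(L + L))/7 = ((2*L)*(2*L))/7 = (4*L²)/7 = 4*L²/7)
-572/B(q(-3)) = -572*7/(36*(5 - 3)²) = -572/(4*(-3*2)²/7) = -572/((4/7)*(-6)²) = -572/((4/7)*36) = -572/144/7 = -572*7/144 = -1001/36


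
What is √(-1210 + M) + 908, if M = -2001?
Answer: 908 + 13*I*√19 ≈ 908.0 + 56.666*I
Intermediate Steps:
√(-1210 + M) + 908 = √(-1210 - 2001) + 908 = √(-3211) + 908 = 13*I*√19 + 908 = 908 + 13*I*√19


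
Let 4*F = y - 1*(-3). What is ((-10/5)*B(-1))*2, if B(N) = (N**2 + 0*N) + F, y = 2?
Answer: -9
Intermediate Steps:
F = 5/4 (F = (2 - 1*(-3))/4 = (2 + 3)/4 = (1/4)*5 = 5/4 ≈ 1.2500)
B(N) = 5/4 + N**2 (B(N) = (N**2 + 0*N) + 5/4 = (N**2 + 0) + 5/4 = N**2 + 5/4 = 5/4 + N**2)
((-10/5)*B(-1))*2 = ((-10/5)*(5/4 + (-1)**2))*2 = ((-10*1/5)*(5/4 + 1))*2 = -2*9/4*2 = -9/2*2 = -9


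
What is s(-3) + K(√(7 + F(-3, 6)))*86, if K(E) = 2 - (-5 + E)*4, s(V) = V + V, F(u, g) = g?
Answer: 1886 - 344*√13 ≈ 645.69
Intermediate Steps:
s(V) = 2*V
K(E) = 22 - 4*E (K(E) = 2 - (-20 + 4*E) = 2 + (20 - 4*E) = 22 - 4*E)
s(-3) + K(√(7 + F(-3, 6)))*86 = 2*(-3) + (22 - 4*√(7 + 6))*86 = -6 + (22 - 4*√13)*86 = -6 + (1892 - 344*√13) = 1886 - 344*√13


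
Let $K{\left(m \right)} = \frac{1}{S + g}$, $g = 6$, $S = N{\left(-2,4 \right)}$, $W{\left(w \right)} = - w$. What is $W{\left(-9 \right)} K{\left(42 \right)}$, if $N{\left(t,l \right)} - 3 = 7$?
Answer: $\frac{9}{16} \approx 0.5625$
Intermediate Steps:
$N{\left(t,l \right)} = 10$ ($N{\left(t,l \right)} = 3 + 7 = 10$)
$S = 10$
$K{\left(m \right)} = \frac{1}{16}$ ($K{\left(m \right)} = \frac{1}{10 + 6} = \frac{1}{16}$)
$W{\left(-9 \right)} K{\left(42 \right)} = \left(-1\right) \left(-9\right) \frac{1}{16} = 9 \cdot \frac{1}{16} = \frac{9}{16}$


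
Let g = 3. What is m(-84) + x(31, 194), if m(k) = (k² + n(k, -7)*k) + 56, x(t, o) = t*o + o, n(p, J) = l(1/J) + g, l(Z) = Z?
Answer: 13080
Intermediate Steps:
n(p, J) = 3 + 1/J (n(p, J) = 1/J + 3 = 3 + 1/J)
x(t, o) = o + o*t (x(t, o) = o*t + o = o + o*t)
m(k) = 56 + k² + 20*k/7 (m(k) = (k² + (3 + 1/(-7))*k) + 56 = (k² + (3 - ⅐)*k) + 56 = (k² + 20*k/7) + 56 = 56 + k² + 20*k/7)
m(-84) + x(31, 194) = (56 + (-84)² + (20/7)*(-84)) + 194*(1 + 31) = (56 + 7056 - 240) + 194*32 = 6872 + 6208 = 13080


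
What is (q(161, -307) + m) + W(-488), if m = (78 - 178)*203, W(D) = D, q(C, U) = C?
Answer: -20627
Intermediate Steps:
m = -20300 (m = -100*203 = -20300)
(q(161, -307) + m) + W(-488) = (161 - 20300) - 488 = -20139 - 488 = -20627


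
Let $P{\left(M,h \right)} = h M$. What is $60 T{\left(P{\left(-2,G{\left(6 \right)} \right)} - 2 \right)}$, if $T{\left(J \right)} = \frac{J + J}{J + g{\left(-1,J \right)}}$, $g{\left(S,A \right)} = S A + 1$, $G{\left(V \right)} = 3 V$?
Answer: $-4560$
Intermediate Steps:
$P{\left(M,h \right)} = M h$
$g{\left(S,A \right)} = 1 + A S$ ($g{\left(S,A \right)} = A S + 1 = 1 + A S$)
$T{\left(J \right)} = 2 J$ ($T{\left(J \right)} = \frac{J + J}{J + \left(1 + J \left(-1\right)\right)} = \frac{2 J}{J - \left(-1 + J\right)} = \frac{2 J}{1} = 2 J 1 = 2 J$)
$60 T{\left(P{\left(-2,G{\left(6 \right)} \right)} - 2 \right)} = 60 \cdot 2 \left(- 2 \cdot 3 \cdot 6 - 2\right) = 60 \cdot 2 \left(\left(-2\right) 18 - 2\right) = 60 \cdot 2 \left(-36 - 2\right) = 60 \cdot 2 \left(-38\right) = 60 \left(-76\right) = -4560$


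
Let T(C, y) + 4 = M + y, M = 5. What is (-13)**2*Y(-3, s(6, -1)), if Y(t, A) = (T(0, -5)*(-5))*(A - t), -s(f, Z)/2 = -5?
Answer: 43940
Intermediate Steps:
s(f, Z) = 10 (s(f, Z) = -2*(-5) = 10)
T(C, y) = 1 + y (T(C, y) = -4 + (5 + y) = 1 + y)
Y(t, A) = -20*t + 20*A (Y(t, A) = ((1 - 5)*(-5))*(A - t) = (-4*(-5))*(A - t) = 20*(A - t) = -20*t + 20*A)
(-13)**2*Y(-3, s(6, -1)) = (-13)**2*(-20*(-3) + 20*10) = 169*(60 + 200) = 169*260 = 43940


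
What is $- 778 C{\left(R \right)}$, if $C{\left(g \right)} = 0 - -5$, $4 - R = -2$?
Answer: $-3890$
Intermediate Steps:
$R = 6$ ($R = 4 - -2 = 4 + 2 = 6$)
$C{\left(g \right)} = 5$ ($C{\left(g \right)} = 0 + 5 = 5$)
$- 778 C{\left(R \right)} = \left(-778\right) 5 = -3890$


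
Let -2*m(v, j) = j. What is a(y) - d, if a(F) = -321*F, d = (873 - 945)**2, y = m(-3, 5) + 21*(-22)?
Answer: 287841/2 ≈ 1.4392e+5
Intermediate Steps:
m(v, j) = -j/2
y = -929/2 (y = -1/2*5 + 21*(-22) = -5/2 - 462 = -929/2 ≈ -464.50)
d = 5184 (d = (-72)**2 = 5184)
a(y) - d = -321*(-929/2) - 1*5184 = 298209/2 - 5184 = 287841/2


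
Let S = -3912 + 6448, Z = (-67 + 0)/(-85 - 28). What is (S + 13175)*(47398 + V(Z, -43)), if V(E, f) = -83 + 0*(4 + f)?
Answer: 743365965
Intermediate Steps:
Z = 67/113 (Z = -67/(-113) = -67*(-1/113) = 67/113 ≈ 0.59292)
V(E, f) = -83 (V(E, f) = -83 + 0 = -83)
S = 2536
(S + 13175)*(47398 + V(Z, -43)) = (2536 + 13175)*(47398 - 83) = 15711*47315 = 743365965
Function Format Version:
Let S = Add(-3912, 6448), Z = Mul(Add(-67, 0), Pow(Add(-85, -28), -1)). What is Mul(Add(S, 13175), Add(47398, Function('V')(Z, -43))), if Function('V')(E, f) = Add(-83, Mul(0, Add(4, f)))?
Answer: 743365965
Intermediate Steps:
Z = Rational(67, 113) (Z = Mul(-67, Pow(-113, -1)) = Mul(-67, Rational(-1, 113)) = Rational(67, 113) ≈ 0.59292)
Function('V')(E, f) = -83 (Function('V')(E, f) = Add(-83, 0) = -83)
S = 2536
Mul(Add(S, 13175), Add(47398, Function('V')(Z, -43))) = Mul(Add(2536, 13175), Add(47398, -83)) = Mul(15711, 47315) = 743365965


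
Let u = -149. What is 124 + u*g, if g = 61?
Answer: -8965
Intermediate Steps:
124 + u*g = 124 - 149*61 = 124 - 9089 = -8965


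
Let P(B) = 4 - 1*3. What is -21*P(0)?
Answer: -21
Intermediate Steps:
P(B) = 1 (P(B) = 4 - 3 = 1)
-21*P(0) = -21*1 = -21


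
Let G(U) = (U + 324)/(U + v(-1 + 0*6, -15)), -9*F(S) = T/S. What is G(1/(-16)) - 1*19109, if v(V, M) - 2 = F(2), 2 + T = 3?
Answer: -5131892/271 ≈ -18937.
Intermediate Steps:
T = 1 (T = -2 + 3 = 1)
F(S) = -1/(9*S)
v(V, M) = 35/18 (v(V, M) = 2 - ⅑/2 = 2 - ⅑*½ = 2 - 1/18 = 35/18)
G(U) = (324 + U)/(35/18 + U) (G(U) = (U + 324)/(U + 35/18) = (324 + U)/(35/18 + U))
G(1/(-16)) - 1*19109 = 18*(324 + 1/(-16))/(35 + 18/(-16)) - 1*19109 = 18*(324 - 1/16)/(35 + 18*(-1/16)) - 19109 = 18*(5183/16)/(35 - 9/8) - 19109 = 18*(5183/16)/(271/8) - 19109 = 18*(8/271)*(5183/16) - 19109 = 46647/271 - 19109 = -5131892/271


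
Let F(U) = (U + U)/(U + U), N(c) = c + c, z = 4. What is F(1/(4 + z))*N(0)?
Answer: 0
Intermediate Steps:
N(c) = 2*c
F(U) = 1 (F(U) = (2*U)/((2*U)) = (2*U)*(1/(2*U)) = 1)
F(1/(4 + z))*N(0) = 1*(2*0) = 1*0 = 0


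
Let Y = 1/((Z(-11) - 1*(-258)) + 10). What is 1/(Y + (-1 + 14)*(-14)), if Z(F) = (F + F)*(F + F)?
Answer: -752/136863 ≈ -0.0054945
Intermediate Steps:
Z(F) = 4*F**2 (Z(F) = (2*F)*(2*F) = 4*F**2)
Y = 1/752 (Y = 1/((4*(-11)**2 - 1*(-258)) + 10) = 1/((4*121 + 258) + 10) = 1/((484 + 258) + 10) = 1/(742 + 10) = 1/752 ≈ 0.0013298)
1/(Y + (-1 + 14)*(-14)) = 1/(1/752 + (-1 + 14)*(-14)) = 1/(1/752 + 13*(-14)) = 1/(1/752 - 182) = 1/(-136863/752) = -752/136863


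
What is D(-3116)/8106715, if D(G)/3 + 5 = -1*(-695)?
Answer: 414/1621343 ≈ 0.00025534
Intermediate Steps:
D(G) = 2070 (D(G) = -15 + 3*(-1*(-695)) = -15 + 3*695 = -15 + 2085 = 2070)
D(-3116)/8106715 = 2070/8106715 = 2070*(1/8106715) = 414/1621343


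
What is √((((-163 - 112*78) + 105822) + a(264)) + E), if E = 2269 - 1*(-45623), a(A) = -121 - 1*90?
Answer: 2*√36151 ≈ 380.27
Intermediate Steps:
a(A) = -211 (a(A) = -121 - 90 = -211)
E = 47892 (E = 2269 + 45623 = 47892)
√((((-163 - 112*78) + 105822) + a(264)) + E) = √((((-163 - 112*78) + 105822) - 211) + 47892) = √((((-163 - 8736) + 105822) - 211) + 47892) = √(((-8899 + 105822) - 211) + 47892) = √((96923 - 211) + 47892) = √(96712 + 47892) = √144604 = 2*√36151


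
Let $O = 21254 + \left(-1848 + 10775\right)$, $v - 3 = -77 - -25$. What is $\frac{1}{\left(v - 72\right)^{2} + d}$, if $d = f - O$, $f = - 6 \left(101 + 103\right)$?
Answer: $- \frac{1}{16764} \approx -5.9652 \cdot 10^{-5}$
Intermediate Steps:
$f = -1224$ ($f = \left(-6\right) 204 = -1224$)
$v = -49$ ($v = 3 - 52 = -49$)
$O = 30181$ ($O = 21254 + 8927 = 30181$)
$d = -31405$ ($d = -1224 - 30181 = -31405$)
$\frac{1}{\left(v - 72\right)^{2} + d} = \frac{1}{\left(-49 - 72\right)^{2} - 31405} = \frac{1}{\left(-121\right)^{2} - 31405} = \frac{1}{14641 - 31405} = \frac{1}{-16764} = - \frac{1}{16764}$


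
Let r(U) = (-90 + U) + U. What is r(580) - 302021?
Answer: -300951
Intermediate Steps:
r(U) = -90 + 2*U
r(580) - 302021 = (-90 + 2*580) - 302021 = (-90 + 1160) - 302021 = 1070 - 302021 = -300951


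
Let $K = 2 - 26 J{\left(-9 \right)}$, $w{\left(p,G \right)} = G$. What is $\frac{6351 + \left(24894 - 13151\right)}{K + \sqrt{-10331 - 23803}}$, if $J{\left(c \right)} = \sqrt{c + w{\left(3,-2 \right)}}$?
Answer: $\frac{18094}{2 + i \sqrt{34134} - 26 i \sqrt{11}} \approx 3.7267 - 183.58 i$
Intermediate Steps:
$J{\left(c \right)} = \sqrt{-2 + c}$ ($J{\left(c \right)} = \sqrt{c - 2} = \sqrt{-2 + c}$)
$K = 2 - 26 i \sqrt{11}$ ($K = 2 - 26 \sqrt{-2 - 9} = 2 - 26 \sqrt{-11} = 2 - 26 i \sqrt{11} \approx 2.0 - 86.232 i$)
$\frac{6351 + \left(24894 - 13151\right)}{K + \sqrt{-10331 - 23803}} = \frac{6351 + \left(24894 - 13151\right)}{\left(2 - 26 i \sqrt{11}\right) + \sqrt{-10331 - 23803}} = \frac{6351 + 11743}{\left(2 - 26 i \sqrt{11}\right) + \sqrt{-34134}} = \frac{18094}{\left(2 - 26 i \sqrt{11}\right) + i \sqrt{34134}} = \frac{18094}{2 + i \sqrt{34134} - 26 i \sqrt{11}}$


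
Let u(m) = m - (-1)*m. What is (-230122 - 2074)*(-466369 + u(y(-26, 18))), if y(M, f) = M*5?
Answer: 108349387284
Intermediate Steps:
y(M, f) = 5*M
u(m) = 2*m (u(m) = m + m = 2*m)
(-230122 - 2074)*(-466369 + u(y(-26, 18))) = (-230122 - 2074)*(-466369 + 2*(5*(-26))) = -232196*(-466369 + 2*(-130)) = -232196*(-466369 - 260) = -232196*(-466629) = 108349387284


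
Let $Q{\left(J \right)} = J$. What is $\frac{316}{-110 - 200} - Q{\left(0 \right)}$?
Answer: $- \frac{158}{155} \approx -1.0194$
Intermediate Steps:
$\frac{316}{-110 - 200} - Q{\left(0 \right)} = \frac{316}{-110 - 200} - 0 = \frac{316}{-310} + 0 = 316 \left(- \frac{1}{310}\right) + 0 = - \frac{158}{155} + 0 = - \frac{158}{155}$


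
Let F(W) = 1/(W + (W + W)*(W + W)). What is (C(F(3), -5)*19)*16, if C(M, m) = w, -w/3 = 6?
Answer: -5472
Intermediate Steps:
w = -18 (w = -3*6 = -18)
F(W) = 1/(W + 4*W²) (F(W) = 1/(W + (2*W)*(2*W)) = 1/(W + 4*W²))
C(M, m) = -18
(C(F(3), -5)*19)*16 = -18*19*16 = -342*16 = -5472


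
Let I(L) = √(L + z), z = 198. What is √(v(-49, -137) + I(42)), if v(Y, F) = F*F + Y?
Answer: 2*√(4680 + √15) ≈ 136.88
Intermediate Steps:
I(L) = √(198 + L) (I(L) = √(L + 198) = √(198 + L))
v(Y, F) = Y + F² (v(Y, F) = F² + Y = Y + F²)
√(v(-49, -137) + I(42)) = √((-49 + (-137)²) + √(198 + 42)) = √((-49 + 18769) + √240) = √(18720 + 4*√15)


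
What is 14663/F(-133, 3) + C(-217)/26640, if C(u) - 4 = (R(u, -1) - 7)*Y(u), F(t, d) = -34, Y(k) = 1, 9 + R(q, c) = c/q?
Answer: -42382565971/98274960 ≈ -431.27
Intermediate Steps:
R(q, c) = -9 + c/q
C(u) = -12 - 1/u (C(u) = 4 + ((-9 - 1/u) - 7)*1 = 4 + (-16 - 1/u)*1 = 4 + (-16 - 1/u) = -12 - 1/u)
14663/F(-133, 3) + C(-217)/26640 = 14663/(-34) + (-12 - 1/(-217))/26640 = 14663*(-1/34) + (-12 - 1*(-1/217))*(1/26640) = -14663/34 + (-12 + 1/217)*(1/26640) = -14663/34 - 2603/217*1/26640 = -14663/34 - 2603/5780880 = -42382565971/98274960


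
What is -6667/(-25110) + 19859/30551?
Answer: 702343007/767135610 ≈ 0.91554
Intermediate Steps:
-6667/(-25110) + 19859/30551 = -6667*(-1/25110) + 19859*(1/30551) = 6667/25110 + 19859/30551 = 702343007/767135610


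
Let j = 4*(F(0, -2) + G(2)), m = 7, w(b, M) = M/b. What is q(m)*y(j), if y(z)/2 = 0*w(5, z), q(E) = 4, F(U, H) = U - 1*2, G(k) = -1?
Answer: 0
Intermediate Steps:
F(U, H) = -2 + U (F(U, H) = U - 2 = -2 + U)
j = -12 (j = 4*((-2 + 0) - 1) = 4*(-2 - 1) = 4*(-3) = -12)
y(z) = 0 (y(z) = 2*(0*(z/5)) = 2*0 = 0)
q(m)*y(j) = 4*0 = 0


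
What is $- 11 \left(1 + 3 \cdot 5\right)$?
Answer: $-176$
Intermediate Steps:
$- 11 \left(1 + 3 \cdot 5\right) = - 11 \left(1 + 15\right) = \left(-11\right) 16 = -176$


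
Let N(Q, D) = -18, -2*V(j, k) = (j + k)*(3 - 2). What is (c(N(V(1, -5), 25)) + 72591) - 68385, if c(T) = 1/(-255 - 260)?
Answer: 2166089/515 ≈ 4206.0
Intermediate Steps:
V(j, k) = -j/2 - k/2 (V(j, k) = -(j + k)*(3 - 2)/2 = -(j + k)/2 = -j/2 - k/2)
c(T) = -1/515 (c(T) = 1/(-515) = -1/515)
(c(N(V(1, -5), 25)) + 72591) - 68385 = (-1/515 + 72591) - 68385 = 37384364/515 - 68385 = 2166089/515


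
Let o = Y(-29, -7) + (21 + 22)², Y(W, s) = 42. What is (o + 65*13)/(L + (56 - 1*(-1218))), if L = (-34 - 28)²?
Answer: 456/853 ≈ 0.53458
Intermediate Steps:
o = 1891 (o = 42 + (21 + 22)² = 42 + 43² = 42 + 1849 = 1891)
L = 3844 (L = (-62)² = 3844)
(o + 65*13)/(L + (56 - 1*(-1218))) = (1891 + 65*13)/(3844 + (56 - 1*(-1218))) = (1891 + 845)/(3844 + (56 + 1218)) = 2736/(3844 + 1274) = 2736/5118 = 2736*(1/5118) = 456/853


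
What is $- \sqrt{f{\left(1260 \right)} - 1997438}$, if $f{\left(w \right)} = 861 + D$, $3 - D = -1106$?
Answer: $- 2 i \sqrt{498867} \approx - 1412.6 i$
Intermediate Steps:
$D = 1109$ ($D = 3 - -1106 = 3 + 1106 = 1109$)
$f{\left(w \right)} = 1970$ ($f{\left(w \right)} = 861 + 1109 = 1970$)
$- \sqrt{f{\left(1260 \right)} - 1997438} = - \sqrt{1970 - 1997438} = - \sqrt{-1995468} = - 2 i \sqrt{498867}$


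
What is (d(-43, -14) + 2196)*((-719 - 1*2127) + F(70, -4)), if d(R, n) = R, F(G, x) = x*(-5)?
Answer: -6084378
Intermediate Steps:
F(G, x) = -5*x
(d(-43, -14) + 2196)*((-719 - 1*2127) + F(70, -4)) = (-43 + 2196)*((-719 - 1*2127) - 5*(-4)) = 2153*((-719 - 2127) + 20) = 2153*(-2846 + 20) = 2153*(-2826) = -6084378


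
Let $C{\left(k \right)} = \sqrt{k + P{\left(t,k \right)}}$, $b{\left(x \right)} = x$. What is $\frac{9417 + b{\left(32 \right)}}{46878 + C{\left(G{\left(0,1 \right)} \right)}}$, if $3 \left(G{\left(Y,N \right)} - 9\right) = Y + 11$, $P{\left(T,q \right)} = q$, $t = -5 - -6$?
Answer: $\frac{664425333}{3296320288} - \frac{9449 \sqrt{57}}{3296320288} \approx 0.20154$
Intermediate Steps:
$t = 1$ ($t = -5 + 6 = 1$)
$G{\left(Y,N \right)} = \frac{38}{3} + \frac{Y}{3}$ ($G{\left(Y,N \right)} = 9 + \frac{Y + 11}{3} = 9 + \frac{11 + Y}{3} = 9 + \left(\frac{11}{3} + \frac{Y}{3}\right) = \frac{38}{3} + \frac{Y}{3}$)
$C{\left(k \right)} = \sqrt{2} \sqrt{k}$ ($C{\left(k \right)} = \sqrt{k + k} = \sqrt{2 k} = \sqrt{2} \sqrt{k}$)
$\frac{9417 + b{\left(32 \right)}}{46878 + C{\left(G{\left(0,1 \right)} \right)}} = \frac{9417 + 32}{46878 + \sqrt{2} \sqrt{\frac{38}{3} + \frac{1}{3} \cdot 0}} = \frac{9449}{46878 + \sqrt{2} \sqrt{\frac{38}{3} + 0}} = \frac{9449}{46878 + \sqrt{2} \sqrt{\frac{38}{3}}} = \frac{9449}{46878 + \sqrt{2} \frac{\sqrt{114}}{3}} = \frac{9449}{46878 + \frac{2 \sqrt{57}}{3}}$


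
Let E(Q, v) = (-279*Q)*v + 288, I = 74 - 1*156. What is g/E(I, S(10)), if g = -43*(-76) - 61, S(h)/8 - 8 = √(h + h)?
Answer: 362391/113792128 - 1358699*√5/1706881920 ≈ 0.0014047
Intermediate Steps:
I = -82 (I = 74 - 156 = -82)
S(h) = 64 + 8*√2*√h (S(h) = 64 + 8*√(h + h) = 64 + 8*√(2*h) = 64 + 8*(√2*√h) = 64 + 8*√2*√h)
E(Q, v) = 288 - 279*Q*v (E(Q, v) = -279*Q*v + 288 = 288 - 279*Q*v)
g = 3207 (g = 3268 - 61 = 3207)
g/E(I, S(10)) = 3207/(288 - 279*(-82)*(64 + 8*√2*√10)) = 3207/(288 - 279*(-82)*(64 + 16*√5)) = 3207/(288 + (1464192 + 366048*√5)) = 3207/(1464480 + 366048*√5)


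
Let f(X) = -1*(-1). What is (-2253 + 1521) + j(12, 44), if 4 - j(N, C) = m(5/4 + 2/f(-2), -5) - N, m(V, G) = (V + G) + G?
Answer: -2837/4 ≈ -709.25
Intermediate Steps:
f(X) = 1
m(V, G) = V + 2*G (m(V, G) = (G + V) + G = V + 2*G)
j(N, C) = 43/4 + N (j(N, C) = 4 - (((5/4 + 2/1) + 2*(-5)) - N) = 4 - (((5*(1/4) + 2*1) - 10) - N) = 4 - (((5/4 + 2) - 10) - N) = 4 - ((13/4 - 10) - N) = 4 - (-27/4 - N) = 4 + (27/4 + N) = 43/4 + N)
(-2253 + 1521) + j(12, 44) = (-2253 + 1521) + (43/4 + 12) = -732 + 91/4 = -2837/4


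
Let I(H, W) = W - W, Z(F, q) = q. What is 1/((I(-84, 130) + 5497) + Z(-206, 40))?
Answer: 1/5537 ≈ 0.00018060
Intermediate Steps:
I(H, W) = 0
1/((I(-84, 130) + 5497) + Z(-206, 40)) = 1/((0 + 5497) + 40) = 1/(5497 + 40) = 1/5537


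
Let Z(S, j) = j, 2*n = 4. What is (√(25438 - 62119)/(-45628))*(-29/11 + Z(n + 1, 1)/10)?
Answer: 279*I*√36681/5019080 ≈ 0.010646*I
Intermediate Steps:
n = 2 (n = (½)*4 = 2)
(√(25438 - 62119)/(-45628))*(-29/11 + Z(n + 1, 1)/10) = (√(25438 - 62119)/(-45628))*(-29/11 + 1/10) = (√(-36681)*(-1/45628))*(-29*1/11 + 1*(⅒)) = ((I*√36681)*(-1/45628))*(-29/11 + ⅒) = -I*√36681/45628*(-279/110) = 279*I*√36681/5019080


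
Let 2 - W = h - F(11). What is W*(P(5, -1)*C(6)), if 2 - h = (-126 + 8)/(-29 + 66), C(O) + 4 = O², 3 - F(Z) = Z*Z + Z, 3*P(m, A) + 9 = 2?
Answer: 1095584/111 ≈ 9870.1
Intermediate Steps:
P(m, A) = -7/3 (P(m, A) = -3 + (⅓)*2 = -3 + ⅔ = -7/3)
F(Z) = 3 - Z - Z² (F(Z) = 3 - (Z*Z + Z) = 3 - (Z² + Z) = 3 - (Z + Z²) = 3 + (-Z - Z²) = 3 - Z - Z²)
C(O) = -4 + O²
h = 192/37 (h = 2 - (-126 + 8)/(-29 + 66) = 2 - (-118)/37 = 2 - 1*(-118/37) = 2 + 118/37 = 192/37 ≈ 5.1892)
W = -4891/37 (W = 2 - (192/37 - (3 - 1*11 - 1*11²)) = 2 - (192/37 - (3 - 11 - 1*121)) = 2 - (192/37 - (3 - 11 - 121)) = 2 - (192/37 - 1*(-129)) = 2 - (192/37 + 129) = 2 - 1*4965/37 = 2 - 4965/37 = -4891/37 ≈ -132.19)
W*(P(5, -1)*C(6)) = -(-34237)*(-4 + 6²)/111 = -(-34237)*(-4 + 36)/111 = -(-34237)*32/111 = -4891/37*(-224/3) = 1095584/111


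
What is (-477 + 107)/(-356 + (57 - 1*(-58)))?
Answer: 370/241 ≈ 1.5353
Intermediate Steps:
(-477 + 107)/(-356 + (57 - 1*(-58))) = -370/(-356 + (57 + 58)) = -370/(-356 + 115) = -370/(-241) = -370*(-1/241) = 370/241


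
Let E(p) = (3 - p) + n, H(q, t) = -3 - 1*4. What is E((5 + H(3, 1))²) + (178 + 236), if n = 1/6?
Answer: 2479/6 ≈ 413.17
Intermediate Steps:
H(q, t) = -7 (H(q, t) = -3 - 4 = -7)
n = ⅙ ≈ 0.16667
E(p) = 19/6 - p (E(p) = (3 - p) + ⅙ = 19/6 - p)
E((5 + H(3, 1))²) + (178 + 236) = (19/6 - (5 - 7)²) + (178 + 236) = (19/6 - 1*(-2)²) + 414 = (19/6 - 1*4) + 414 = (19/6 - 4) + 414 = -⅚ + 414 = 2479/6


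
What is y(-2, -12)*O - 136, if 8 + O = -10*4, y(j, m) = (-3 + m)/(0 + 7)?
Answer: -232/7 ≈ -33.143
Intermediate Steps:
y(j, m) = -3/7 + m/7 (y(j, m) = (-3 + m)/7 = (-3 + m)*(1/7) = -3/7 + m/7)
O = -48 (O = -8 - 10*4 = -8 - 40 = -48)
y(-2, -12)*O - 136 = (-3/7 + (1/7)*(-12))*(-48) - 136 = (-3/7 - 12/7)*(-48) - 136 = -15/7*(-48) - 136 = 720/7 - 136 = -232/7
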